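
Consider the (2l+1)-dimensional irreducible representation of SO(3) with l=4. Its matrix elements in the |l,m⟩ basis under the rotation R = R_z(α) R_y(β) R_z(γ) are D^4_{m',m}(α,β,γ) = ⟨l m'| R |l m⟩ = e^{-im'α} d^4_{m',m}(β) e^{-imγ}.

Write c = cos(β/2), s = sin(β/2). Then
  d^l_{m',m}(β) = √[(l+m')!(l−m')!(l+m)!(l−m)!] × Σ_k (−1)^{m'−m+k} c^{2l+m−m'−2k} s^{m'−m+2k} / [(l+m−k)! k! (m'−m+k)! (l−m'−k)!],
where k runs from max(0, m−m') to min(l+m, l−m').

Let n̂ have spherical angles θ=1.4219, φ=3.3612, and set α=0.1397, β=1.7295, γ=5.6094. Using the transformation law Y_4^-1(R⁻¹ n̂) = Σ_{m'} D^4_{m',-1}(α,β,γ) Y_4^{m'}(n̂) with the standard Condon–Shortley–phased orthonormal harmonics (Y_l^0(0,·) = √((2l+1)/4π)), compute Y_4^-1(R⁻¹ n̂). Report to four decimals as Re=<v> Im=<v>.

Need the full column D^4_{m',-1} for m'=−4..4 at α=0.1397, β=1.7295, γ=5.6094.
cos(β/2)=0.648830, sin(β/2)=0.760933
d^4_{-4,-1}: single k=3 term ⇒ +0.379131;  D = +0.376627-0.043498i
d^4_{-3,-1}: k∈[2..3] ⇒ +0.342886 -0.786013 = -0.443126;  D = -0.428832+0.111642i
d^4_{-2,-1}: k∈[1..3] ⇒ +0.156279 -1.074735 +0.985464 = +0.067008;  D = +0.061864-0.025747i
d^4_{-1,-1}: k∈[0..3] ⇒ +0.031409 -0.647994 +1.782509 -0.817224 = +0.348700;  D = +0.300138-0.177507i
d^4_{0,-1}: k∈[0..3] ⇒ -0.164733 +1.359445 -1.869787 +0.428619 = -0.246456;  D = -0.192597+0.153776i
d^4_{1,-1}: k∈[0..3] ⇒ +0.431996 -1.782509 +1.225836 -0.112401 = -0.237078;  D = -0.162866+0.172282i
d^4_{2,-1}: k∈[0..2] ⇒ -0.716490 +1.478196 -0.406624 = +0.355082;  D = +0.205624-0.289486i
d^4_{3,-1}: k∈[0..1] ⇒ +0.786013 -0.648651 = +0.137361;  D = +0.063176-0.121971i
d^4_{4,-1}: single k=0 term ⇒ -0.521459;  D = -0.173020+0.491918i
Y_4^{m'}(θ=1.4219,φ=3.3612) and Σ D·Y over m':
  (+0.3766-0.0435i)·(+0.2702-0.3258i)  (-0.4288+0.1116i)·(-0.1420+0.1099i)  (+0.0619-0.0257i)·(-0.2505+0.1177i)  (+0.3001-0.1775i)·(+0.1928-0.0430i)  (-0.1926+0.1538i)·(+0.2493+0.0000i)  (-0.1629+0.1723i)·(-0.1928-0.0430i)  (+0.2056-0.2895i)·(-0.2505-0.1177i)  (+0.0632-0.1220i)·(+0.1420+0.1099i)  (-0.1730+0.4919i)·(+0.2702+0.3258i)
Y_4^-1(R⁻¹ n̂) = -0.105454-0.104245i

Re=-0.1055 Im=-0.1042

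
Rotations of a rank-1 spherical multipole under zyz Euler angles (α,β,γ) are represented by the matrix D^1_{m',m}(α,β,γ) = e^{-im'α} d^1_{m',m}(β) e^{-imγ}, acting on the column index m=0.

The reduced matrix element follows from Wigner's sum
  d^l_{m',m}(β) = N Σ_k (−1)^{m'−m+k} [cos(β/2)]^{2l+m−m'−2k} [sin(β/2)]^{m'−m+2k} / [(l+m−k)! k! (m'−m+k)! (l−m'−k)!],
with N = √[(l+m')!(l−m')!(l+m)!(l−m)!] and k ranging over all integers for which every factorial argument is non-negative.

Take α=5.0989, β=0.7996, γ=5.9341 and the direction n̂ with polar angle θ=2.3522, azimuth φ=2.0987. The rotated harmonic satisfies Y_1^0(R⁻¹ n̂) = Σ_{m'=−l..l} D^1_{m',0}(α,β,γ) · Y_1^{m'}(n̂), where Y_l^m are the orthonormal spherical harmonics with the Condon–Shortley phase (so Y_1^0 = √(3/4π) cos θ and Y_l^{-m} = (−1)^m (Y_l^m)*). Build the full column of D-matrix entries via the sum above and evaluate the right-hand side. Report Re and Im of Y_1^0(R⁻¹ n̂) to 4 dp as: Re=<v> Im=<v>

Re=-0.4861 Im=0.0000

Need the full column D^1_{m',0} for m'=−1..1 at α=5.0989, β=0.7996, γ=5.9341.
cos(β/2)=0.921139, sin(β/2)=0.389234
d^1_{-1,0}: single k=1 term ⇒ +0.507050;  D = +0.191137-0.469645i
d^1_{0,0}: k∈[0..1] ⇒ +0.848497 -0.151503 = +0.696994;  D = +0.696994+0.000000i
d^1_{1,0}: single k=0 term ⇒ -0.507050;  D = -0.191137-0.469645i
Y_1^{m'}(θ=2.3522,φ=2.0987) and Σ D·Y over m':
  (+0.1911-0.4696i)·(-0.1236-0.2119i)  (+0.6970+0.0000i)·(-0.3441+0.0000i)  (-0.1911-0.4696i)·(+0.1236-0.2119i)
Y_1^0(R⁻¹ n̂) = -0.486095+0.000000i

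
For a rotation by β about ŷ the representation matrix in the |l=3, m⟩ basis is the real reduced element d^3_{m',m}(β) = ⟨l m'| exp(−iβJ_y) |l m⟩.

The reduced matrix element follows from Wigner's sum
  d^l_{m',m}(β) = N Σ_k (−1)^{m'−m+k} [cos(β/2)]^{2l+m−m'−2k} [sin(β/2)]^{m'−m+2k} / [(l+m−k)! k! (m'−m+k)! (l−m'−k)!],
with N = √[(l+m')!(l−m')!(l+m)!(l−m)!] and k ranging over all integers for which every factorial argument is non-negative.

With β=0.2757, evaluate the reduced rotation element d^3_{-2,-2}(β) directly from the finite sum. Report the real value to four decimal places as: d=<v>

d^3_{-2,-2}(β=0.2757) via Wigner's sum:
With c≡cos(β/2)=0.990514 and s≡sin(β/2)=0.137414, N=[1·120·1·120]^{1/2}=120.000000
k: max(0,(-2)−(-2))=0 … min(3+(-2),3−(-2))=1
  k=0: (−1)^0·120.0000/(120)·0.9905^6·0.1374^0 = +0.944415
  k=1: (−1)^1·120.0000/(24)·0.9905^4·0.1374^2 = -0.090881
d^3_{-2,-2}(0.2757) = +0.944415 -0.090881 = +0.853534

d=0.8535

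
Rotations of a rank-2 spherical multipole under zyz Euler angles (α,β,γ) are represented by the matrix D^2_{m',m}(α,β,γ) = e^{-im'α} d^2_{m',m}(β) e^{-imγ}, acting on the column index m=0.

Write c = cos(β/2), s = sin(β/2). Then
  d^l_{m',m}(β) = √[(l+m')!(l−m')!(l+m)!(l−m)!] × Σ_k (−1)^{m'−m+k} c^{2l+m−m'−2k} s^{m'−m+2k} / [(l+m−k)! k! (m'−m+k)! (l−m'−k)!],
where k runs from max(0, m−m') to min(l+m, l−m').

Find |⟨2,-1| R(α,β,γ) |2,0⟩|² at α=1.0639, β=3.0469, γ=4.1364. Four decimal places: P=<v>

D^2_{-1,0}(1.0639,3.0469,4.1364) = e^{-i·-1·1.0639}·d^2_{-1,0}(3.0469)·e^{-i·0·4.1364}. Compute d first:
With c≡cos(β/2)=0.047329 and s≡sin(β/2)=0.998879, N=[1·6·2·2]^{1/2}=4.898979
Admissible k: 1..2 (factorial args all ≥0)
  k=1: (−1)^0·4.8990/(2)·0.0473^3·0.9989^1 = +0.000259
  k=2: (−1)^1·4.8990/(2)·0.0473^1·0.9989^3 = -0.115542
d^2_{-1,0}(3.0469) = +0.000259 -0.115542 = -0.115282
|D^2_{-1,0}|² = |d^2_{-1,0}(β)|² = (-0.115282)² = 0.013290 (the z-rotation phases have unit modulus)

P=0.0133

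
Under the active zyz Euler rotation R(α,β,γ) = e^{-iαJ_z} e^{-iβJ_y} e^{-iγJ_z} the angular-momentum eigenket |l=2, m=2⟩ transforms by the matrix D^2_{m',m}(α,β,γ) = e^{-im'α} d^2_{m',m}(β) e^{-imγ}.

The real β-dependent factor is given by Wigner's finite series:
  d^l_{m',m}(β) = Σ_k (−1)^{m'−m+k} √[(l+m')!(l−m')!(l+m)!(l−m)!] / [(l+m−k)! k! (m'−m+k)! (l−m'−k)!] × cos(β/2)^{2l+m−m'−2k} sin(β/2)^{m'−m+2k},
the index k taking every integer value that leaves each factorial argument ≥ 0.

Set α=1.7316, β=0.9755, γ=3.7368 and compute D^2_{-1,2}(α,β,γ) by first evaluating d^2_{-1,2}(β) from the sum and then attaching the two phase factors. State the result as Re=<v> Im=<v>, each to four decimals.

Re=0.1559 Im=0.0937

D^2_{-1,2}(1.7316,0.9755,3.7368) = e^{-i·-1·1.7316}·d^2_{-1,2}(0.9755)·e^{-i·2·3.7368}. Compute d first:
Half-angle: c=0.883390, s=0.468639. N=√(1·6·24·1)=12.000000
Admissible k: 3..3 (factorial args all ≥0)
  k=3: (−1)^0·12.0000/(6)·0.8834^1·0.4686^3 = +0.181844
d^2_{-1,2}(0.9755) = +0.181844
Attach z-rotation phases: D = e^{-i(-1)(1.7316)}·(+0.181844)·e^{-i(2)(3.7368)} = +0.155858+0.093677i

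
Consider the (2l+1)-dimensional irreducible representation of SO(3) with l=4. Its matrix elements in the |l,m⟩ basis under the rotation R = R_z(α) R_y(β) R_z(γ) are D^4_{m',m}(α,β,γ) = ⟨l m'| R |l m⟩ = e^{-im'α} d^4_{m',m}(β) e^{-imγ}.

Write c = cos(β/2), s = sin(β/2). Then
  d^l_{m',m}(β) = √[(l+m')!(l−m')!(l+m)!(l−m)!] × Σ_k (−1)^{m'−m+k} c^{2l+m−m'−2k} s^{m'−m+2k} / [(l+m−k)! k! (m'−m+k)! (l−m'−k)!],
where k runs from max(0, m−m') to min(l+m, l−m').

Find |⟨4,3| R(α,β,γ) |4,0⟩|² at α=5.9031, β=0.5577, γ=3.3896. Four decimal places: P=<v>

Split into d^4_{3,0}(β=0.5577) × two z-phases.
c=cos(0.5577/2)=0.961373, s=sin(0.5577/2)=0.275250; N=√[5040·1·24·24]=1703.830978
The bounds max(0,m−m')=0 and min(l+m,l−m')=1 give 2 terms
  k=0: (−1)^3·1703.8310/(144)·0.9614^5·0.2753^3 = -0.202631
  k=1: (−1)^4·1703.8310/(144)·0.9614^3·0.2753^5 = +0.016610
d^4_{3,0}(0.5577) = -0.202631 +0.016610 = -0.186021
|D^4_{3,0}|² = |d^4_{3,0}(β)|² = (-0.186021)² = 0.034604 (the z-rotation phases have unit modulus)

P=0.0346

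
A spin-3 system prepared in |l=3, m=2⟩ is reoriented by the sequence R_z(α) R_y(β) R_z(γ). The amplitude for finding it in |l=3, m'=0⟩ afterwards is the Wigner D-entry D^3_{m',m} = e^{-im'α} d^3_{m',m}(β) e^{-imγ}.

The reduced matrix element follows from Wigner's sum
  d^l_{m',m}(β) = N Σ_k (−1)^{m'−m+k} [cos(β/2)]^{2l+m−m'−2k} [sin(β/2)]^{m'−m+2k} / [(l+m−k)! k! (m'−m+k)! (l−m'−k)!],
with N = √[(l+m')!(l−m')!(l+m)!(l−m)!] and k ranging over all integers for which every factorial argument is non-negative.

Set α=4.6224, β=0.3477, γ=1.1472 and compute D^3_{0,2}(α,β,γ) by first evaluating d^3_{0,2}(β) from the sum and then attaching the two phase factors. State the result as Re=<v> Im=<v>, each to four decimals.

D^3_{0,2}(4.6224,0.3477,1.1472) = e^{-i·0·4.6224}·d^3_{0,2}(0.3477)·e^{-i·2·1.1472}. Compute d first:
c=cos(0.3477/2)=0.984926, s=sin(0.3477/2)=0.172976; N=√[6·6·120·1]=65.726707
k: max(0,(2)−(0))=2 … min(3+(2),3−(0))=3
  k=2: (−1)^0·65.7267/(12)·0.9849^4·0.1730^2 = +0.154221
  k=3: (−1)^1·65.7267/(12)·0.9849^2·0.1730^4 = -0.004757
d^3_{0,2}(0.3477) = +0.154221 -0.004757 = +0.149465
Phases: e^{-i·(0)·4.6224}=+1.000000+0.000000i, e^{-i·(2)·1.1472}=-0.662090-0.749425i ⇒ D=-0.098959-0.112013i

Re=-0.0990 Im=-0.1120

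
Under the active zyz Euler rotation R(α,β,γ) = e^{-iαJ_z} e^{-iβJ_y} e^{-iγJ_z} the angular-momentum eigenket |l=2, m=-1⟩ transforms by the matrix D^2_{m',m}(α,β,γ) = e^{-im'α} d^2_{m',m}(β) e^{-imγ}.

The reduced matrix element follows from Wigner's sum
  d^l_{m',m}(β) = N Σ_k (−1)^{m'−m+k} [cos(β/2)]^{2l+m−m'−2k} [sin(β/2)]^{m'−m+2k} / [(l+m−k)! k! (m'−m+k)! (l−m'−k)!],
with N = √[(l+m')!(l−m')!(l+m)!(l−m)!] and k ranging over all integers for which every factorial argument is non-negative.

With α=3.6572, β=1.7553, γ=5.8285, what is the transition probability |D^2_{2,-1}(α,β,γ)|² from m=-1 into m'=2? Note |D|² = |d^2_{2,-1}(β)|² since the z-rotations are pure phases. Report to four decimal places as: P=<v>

P=0.3384

First d^2_{2,-1}(β=1.7553), then the phase factors e^{-i(2)α} and e^{-i(-1)γ}:
Half-angle: c=0.638961, s=0.769239. N=√(24·1·1·6)=12.000000
k: max(0,(-1)−(2))=0 … min(2+(-1),2−(2))=0
  k=0: (−1)^3·12.0000/(6)·0.6390^1·0.7692^3 = -0.581686
d^2_{2,-1}(1.7553) = -0.581686
|D^2_{2,-1}|² = |d^2_{2,-1}(β)|² = (-0.581686)² = 0.338359 (the z-rotation phases have unit modulus)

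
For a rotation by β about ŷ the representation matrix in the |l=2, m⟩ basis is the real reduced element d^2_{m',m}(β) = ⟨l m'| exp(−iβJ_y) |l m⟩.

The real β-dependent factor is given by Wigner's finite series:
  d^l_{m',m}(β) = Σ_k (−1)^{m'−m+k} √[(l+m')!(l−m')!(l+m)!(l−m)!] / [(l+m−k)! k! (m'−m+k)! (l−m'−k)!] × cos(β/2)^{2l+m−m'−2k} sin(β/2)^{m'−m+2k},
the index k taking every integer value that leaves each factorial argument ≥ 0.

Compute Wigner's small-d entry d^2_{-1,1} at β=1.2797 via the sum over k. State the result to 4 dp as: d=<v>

d^2_{-1,1}(β=1.2797) via Wigner's sum:
With c≡cos(β/2)=0.802185 and s≡sin(β/2)=0.597075, N=[1·6·6·1]^{1/2}=6.000000
Admissible k: 2..3 (factorial args all ≥0)
  k=2: (−1)^0·6.0000/(2)·0.8022^2·0.5971^2 = +0.688222
  k=3: (−1)^1·6.0000/(6)·0.8022^0·0.5971^4 = -0.127091
d^2_{-1,1}(1.2797) = +0.688222 -0.127091 = +0.561131

d=0.5611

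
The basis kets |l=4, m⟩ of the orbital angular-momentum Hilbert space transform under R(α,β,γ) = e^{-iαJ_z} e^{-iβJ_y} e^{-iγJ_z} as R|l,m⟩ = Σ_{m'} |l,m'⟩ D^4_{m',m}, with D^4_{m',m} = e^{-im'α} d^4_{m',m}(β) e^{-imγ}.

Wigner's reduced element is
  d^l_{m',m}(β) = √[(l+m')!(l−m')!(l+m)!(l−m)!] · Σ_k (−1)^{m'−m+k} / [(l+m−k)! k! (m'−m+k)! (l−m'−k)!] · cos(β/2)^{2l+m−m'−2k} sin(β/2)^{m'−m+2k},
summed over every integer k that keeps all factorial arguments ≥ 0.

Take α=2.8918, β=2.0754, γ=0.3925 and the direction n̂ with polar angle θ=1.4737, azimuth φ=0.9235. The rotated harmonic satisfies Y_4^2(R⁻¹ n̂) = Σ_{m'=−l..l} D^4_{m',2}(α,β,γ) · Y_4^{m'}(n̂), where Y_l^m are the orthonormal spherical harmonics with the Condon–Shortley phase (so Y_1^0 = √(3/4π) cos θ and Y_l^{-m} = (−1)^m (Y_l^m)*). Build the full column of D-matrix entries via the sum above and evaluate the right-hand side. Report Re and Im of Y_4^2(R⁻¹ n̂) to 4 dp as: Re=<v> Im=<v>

Re=-0.0079 Im=0.0050

Need the full column D^4_{m',2} for m'=−4..4 at α=2.8918, β=2.0754, γ=0.3925.
cos(β/2)=0.508202, sin(β/2)=0.861238
d^4_{-4,2}: single k=6 term ⇒ +0.557687;  D = -0.118095-0.545040i
d^4_{-3,2}: k∈[5..6] ⇒ +0.698089 -0.668285 = +0.029803;  D = -0.001085+0.029784i
d^4_{-2,2}: k∈[4..6] ⇒ +0.550466 -1.264715 +0.302680 = -0.411569;  D = -0.116194+0.394827i
d^4_{-1,2}: k∈[3..5] ⇒ +0.306244 -1.319263 +0.757764 = -0.255255;  D = +0.130360-0.219457i
d^4_{0,2}: k∈[2..4] ⇒ +0.121224 -0.928387 +0.999845 = +0.192682;  D = +0.136301-0.136193i
d^4_{1,2}: k∈[1..3] ⇒ +0.031990 -0.459366 +0.879509 = +0.452133;  D = -0.388908+0.230597i
d^4_{2,2}: k∈[0..2] ⇒ +0.004449 -0.153337 +0.550466 = +0.401578;  D = +0.385332-0.113066i
d^4_{3,2}: k∈[0..1] ⇒ -0.028213 +0.243074 = +0.214861;  D = -0.214725+0.007652i
d^4_{4,2}: single k=0 term ⇒ +0.067615;  D = +0.066071+0.014371i
Y_4^{m'}(θ=1.4737,φ=0.9235) and Σ D·Y over m':
  (-0.1181-0.5450i)·(-0.3697+0.2279i)  (-0.0011+0.0298i)·(-0.1115-0.0434i)  (-0.1162+0.3948i)·(+0.0844+0.2978i)  (+0.1304-0.2195i)·(-0.0808+0.1068i)  (+0.1363-0.1362i)·(+0.2879+0.0000i)  (-0.3889+0.2306i)·(+0.0808+0.1068i)  (+0.3853-0.1131i)·(+0.0844-0.2978i)  (-0.2147+0.0077i)·(+0.1115-0.0434i)  (+0.0661+0.0144i)·(-0.3697-0.2279i)
Y_4^2(R⁻¹ n̂) = -0.007938+0.005031i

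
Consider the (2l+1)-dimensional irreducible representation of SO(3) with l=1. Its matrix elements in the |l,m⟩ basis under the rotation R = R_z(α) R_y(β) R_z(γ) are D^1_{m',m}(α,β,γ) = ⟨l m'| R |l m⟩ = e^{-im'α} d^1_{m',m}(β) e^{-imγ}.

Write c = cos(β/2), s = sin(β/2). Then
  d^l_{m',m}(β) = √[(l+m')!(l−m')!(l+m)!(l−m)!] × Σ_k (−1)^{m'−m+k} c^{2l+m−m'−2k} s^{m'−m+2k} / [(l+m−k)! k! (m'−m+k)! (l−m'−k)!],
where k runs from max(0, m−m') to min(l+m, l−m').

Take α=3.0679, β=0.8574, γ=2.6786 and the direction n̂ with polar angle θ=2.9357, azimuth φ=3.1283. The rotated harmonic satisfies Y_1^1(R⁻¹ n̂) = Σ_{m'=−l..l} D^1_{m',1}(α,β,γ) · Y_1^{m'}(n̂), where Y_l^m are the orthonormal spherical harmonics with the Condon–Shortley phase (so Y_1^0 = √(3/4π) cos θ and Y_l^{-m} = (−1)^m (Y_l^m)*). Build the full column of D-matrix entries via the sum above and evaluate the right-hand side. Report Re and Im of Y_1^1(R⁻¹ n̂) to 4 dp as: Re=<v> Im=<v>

Need the full column D^1_{m',1} for m'=−1..1 at α=3.0679, β=0.8574, γ=2.6786.
cos(β/2)=0.909507, sin(β/2)=0.415689
d^1_{-1,1}: single k=2 term ⇒ +0.172797;  D = +0.159868+0.065584i
d^1_{0,1}: single k=1 term ⇒ +0.534674;  D = -0.478384-0.238800i
d^1_{1,1}: single k=0 term ⇒ +0.827203;  D = +0.710905+0.422941i
Y_1^{m'}(θ=2.9357,φ=3.1283) and Σ D·Y over m':
  (+0.1599+0.0656i)·(-0.0706-0.0009i)  (-0.4784-0.2388i)·(-0.4783+0.0000i)  (+0.7109+0.4229i)·(+0.0706-0.0009i)
Y_1^1(R⁻¹ n̂) = +0.268179+0.138636i

Re=0.2682 Im=0.1386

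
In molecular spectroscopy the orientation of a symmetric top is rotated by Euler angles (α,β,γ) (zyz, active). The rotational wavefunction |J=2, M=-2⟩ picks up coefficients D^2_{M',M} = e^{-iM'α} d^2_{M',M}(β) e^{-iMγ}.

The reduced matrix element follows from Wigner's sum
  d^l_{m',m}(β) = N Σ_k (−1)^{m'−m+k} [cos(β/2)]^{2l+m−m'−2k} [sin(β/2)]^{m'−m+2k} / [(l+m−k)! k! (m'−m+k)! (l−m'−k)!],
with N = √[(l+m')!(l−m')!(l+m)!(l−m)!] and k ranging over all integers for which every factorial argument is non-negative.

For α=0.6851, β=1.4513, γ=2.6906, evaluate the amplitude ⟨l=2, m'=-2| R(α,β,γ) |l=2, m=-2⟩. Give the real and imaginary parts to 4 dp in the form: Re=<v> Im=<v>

Re=0.2795 Im=0.1413

Split into d^2_{-2,-2}(β=1.4513) × two z-phases.
c=cos(1.4513/2)=0.748068, s=sin(1.4513/2)=0.663622; N=√[1·24·1·24]=24.000000
k∈{0} keeps every argument non-negative
  k=0: (−1)^0·24.0000/(24)·0.7481^4·0.6636^0 = +0.313159
d^2_{-2,-2}(1.4513) = +0.313159
D = (+0.199254+0.979948i)·(+0.313159)·(+0.620054-0.784559i) = +0.279455+0.141327i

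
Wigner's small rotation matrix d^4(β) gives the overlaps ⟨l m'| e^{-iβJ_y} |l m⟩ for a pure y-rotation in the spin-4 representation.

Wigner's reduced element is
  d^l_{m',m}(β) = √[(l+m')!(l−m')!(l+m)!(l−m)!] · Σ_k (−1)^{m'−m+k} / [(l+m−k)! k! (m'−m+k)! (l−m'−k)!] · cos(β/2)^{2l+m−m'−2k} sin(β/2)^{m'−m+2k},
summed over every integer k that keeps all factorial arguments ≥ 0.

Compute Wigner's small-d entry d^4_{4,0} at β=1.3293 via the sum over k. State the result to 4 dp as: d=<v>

d^4_{4,0}(β=1.3293) via Wigner's sum:
With c≡cos(β/2)=0.787133 and s≡sin(β/2)=0.616784, N=[40320·1·24·24]^{1/2}=4819.161753
k∈{0} keeps every argument non-negative
  k=0: (−1)^4·4819.1618/(576)·0.7871^4·0.6168^4 = +0.464807
d^4_{4,0}(1.3293) = +0.464807

d=0.4648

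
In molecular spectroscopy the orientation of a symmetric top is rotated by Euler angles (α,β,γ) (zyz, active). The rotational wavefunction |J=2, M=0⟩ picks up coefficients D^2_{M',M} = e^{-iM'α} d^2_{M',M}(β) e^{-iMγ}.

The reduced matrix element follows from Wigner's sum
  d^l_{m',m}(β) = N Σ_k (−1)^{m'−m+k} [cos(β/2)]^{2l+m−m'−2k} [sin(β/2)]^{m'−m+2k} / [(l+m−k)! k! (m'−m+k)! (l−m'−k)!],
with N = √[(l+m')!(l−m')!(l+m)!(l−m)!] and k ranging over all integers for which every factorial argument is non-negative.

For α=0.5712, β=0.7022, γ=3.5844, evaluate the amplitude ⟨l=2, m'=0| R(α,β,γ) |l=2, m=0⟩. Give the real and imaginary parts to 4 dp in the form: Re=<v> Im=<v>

Re=0.3742 Im=0.0000

Split into d^2_{0,0}(β=0.7022) × two z-phases.
Half-angle: c=0.938995, s=0.343931. N=√(2·2·2·2)=4.000000
The bounds max(0,m−m')=0 and min(l+m,l−m')=2 give 3 terms
  k=0: (−1)^0·4.0000/(4)·0.9390^4·0.3439^0 = +0.777415
  k=1: (−1)^1·4.0000/(1)·0.9390^2·0.3439^2 = -0.417185
  k=2: (−1)^2·4.0000/(4)·0.9390^0·0.3439^4 = +0.013992
d^2_{0,0}(0.7022) = +0.777415 -0.417185 +0.013992 = +0.374222
Attach z-rotation phases: D = e^{-i(0)(0.5712)}·(+0.374222)·e^{-i(0)(3.5844)} = +0.374222+0.000000i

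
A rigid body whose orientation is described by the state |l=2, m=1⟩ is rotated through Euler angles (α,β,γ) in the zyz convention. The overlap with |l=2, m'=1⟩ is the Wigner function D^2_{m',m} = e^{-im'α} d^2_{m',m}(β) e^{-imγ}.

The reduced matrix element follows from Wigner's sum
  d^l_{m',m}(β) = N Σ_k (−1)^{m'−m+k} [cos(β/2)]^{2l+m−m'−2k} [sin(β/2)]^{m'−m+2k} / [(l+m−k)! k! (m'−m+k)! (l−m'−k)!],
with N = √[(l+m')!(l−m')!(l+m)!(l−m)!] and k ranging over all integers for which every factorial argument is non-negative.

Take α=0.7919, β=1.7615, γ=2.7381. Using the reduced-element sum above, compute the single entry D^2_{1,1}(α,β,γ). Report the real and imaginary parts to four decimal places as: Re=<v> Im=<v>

First d^2_{1,1}(β=1.7615), then the phase factors e^{-i(1)α} and e^{-i(1)γ}:
With c≡cos(β/2)=0.636573 and s≡sin(β/2)=0.771217, N=[6·1·6·1]^{1/2}=6.000000
The bounds max(0,m−m')=0 and min(l+m,l−m')=1 give 2 terms
  k=0: (−1)^0·6.0000/(6)·0.6366^4·0.7712^0 = +0.164207
  k=1: (−1)^1·6.0000/(2)·0.6366^2·0.7712^2 = -0.723053
d^2_{1,1}(1.7615) = +0.164207 -0.723053 = -0.558846
Attach z-rotation phases: D = e^{-i(1)(0.7919)}·(-0.558846)·e^{-i(1)(2.7381)} = +0.517219-0.211643i

Re=0.5172 Im=-0.2116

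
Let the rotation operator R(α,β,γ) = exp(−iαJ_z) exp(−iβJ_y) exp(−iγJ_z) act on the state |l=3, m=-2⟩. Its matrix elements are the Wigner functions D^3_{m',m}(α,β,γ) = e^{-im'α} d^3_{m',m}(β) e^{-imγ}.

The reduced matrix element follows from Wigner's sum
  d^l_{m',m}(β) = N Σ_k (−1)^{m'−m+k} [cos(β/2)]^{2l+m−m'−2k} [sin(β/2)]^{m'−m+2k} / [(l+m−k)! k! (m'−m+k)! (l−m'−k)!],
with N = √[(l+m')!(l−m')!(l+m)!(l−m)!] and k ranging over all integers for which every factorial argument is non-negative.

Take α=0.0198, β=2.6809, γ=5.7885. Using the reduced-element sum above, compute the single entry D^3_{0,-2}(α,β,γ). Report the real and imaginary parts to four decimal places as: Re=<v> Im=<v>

First d^3_{0,-2}(β=2.6809), then the phase factors e^{-i(0)α} and e^{-i(-2)γ}:
c=cos(2.6809/2)=0.228315, s=sin(2.6809/2)=0.973587; N=√[6·6·1·120]=65.726707
k∈{0,1} keeps every argument non-negative
  k=0: (−1)^2·65.7267/(12)·0.2283^4·0.9736^2 = +0.014107
  k=1: (−1)^3·65.7267/(12)·0.2283^2·0.9736^4 = -0.256524
d^3_{0,-2}(2.6809) = +0.014107 -0.256524 = -0.242417
Attach z-rotation phases: D = e^{-i(0)(0.0198)}·(-0.242417)·e^{-i(-2)(5.7885)} = -0.133139+0.202583i

Re=-0.1331 Im=0.2026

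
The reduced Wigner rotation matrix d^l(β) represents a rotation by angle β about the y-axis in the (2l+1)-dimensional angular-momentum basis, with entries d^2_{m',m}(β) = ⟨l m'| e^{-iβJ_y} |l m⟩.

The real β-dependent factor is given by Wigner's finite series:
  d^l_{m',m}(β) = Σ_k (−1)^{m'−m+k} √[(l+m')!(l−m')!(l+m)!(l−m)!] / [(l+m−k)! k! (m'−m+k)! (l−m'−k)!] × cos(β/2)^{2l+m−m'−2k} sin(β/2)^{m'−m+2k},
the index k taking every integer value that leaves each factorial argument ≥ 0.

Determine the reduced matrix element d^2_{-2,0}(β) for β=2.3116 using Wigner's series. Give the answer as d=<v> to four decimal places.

d^2_{-2,0}(β=2.3116) via Wigner's sum:
With c≡cos(β/2)=0.403187 and s≡sin(β/2)=0.915118, N=[1·24·2·2]^{1/2}=9.797959
Admissible k: 2..2 (factorial args all ≥0)
  k=2: (−1)^0·9.7980/(4)·0.4032^2·0.9151^2 = +0.333458
d^2_{-2,0}(2.3116) = +0.333458

d=0.3335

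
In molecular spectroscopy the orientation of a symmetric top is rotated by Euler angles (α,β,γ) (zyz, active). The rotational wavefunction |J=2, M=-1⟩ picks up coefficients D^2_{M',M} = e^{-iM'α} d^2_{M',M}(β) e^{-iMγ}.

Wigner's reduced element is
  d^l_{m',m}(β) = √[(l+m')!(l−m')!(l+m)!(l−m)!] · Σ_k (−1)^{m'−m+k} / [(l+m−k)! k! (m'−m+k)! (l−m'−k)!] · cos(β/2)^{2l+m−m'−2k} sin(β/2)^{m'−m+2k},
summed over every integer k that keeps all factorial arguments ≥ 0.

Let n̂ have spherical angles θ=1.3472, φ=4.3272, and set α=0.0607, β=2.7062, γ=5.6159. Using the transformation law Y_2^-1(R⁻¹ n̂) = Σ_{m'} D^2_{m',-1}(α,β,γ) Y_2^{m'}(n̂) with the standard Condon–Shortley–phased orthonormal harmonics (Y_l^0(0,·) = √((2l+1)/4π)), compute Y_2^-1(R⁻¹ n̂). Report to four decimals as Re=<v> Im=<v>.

Re=-0.2252 Im=-0.1500

Need the full column D^2_{m',-1} for m'=−2..2 at α=0.0607, β=2.7062, γ=5.6159.
cos(β/2)=0.215981, sin(β/2)=0.976398
d^2_{-2,-1}: single k=1 term ⇒ +0.019674;  D = +0.016815-0.010214i
d^2_{-1,-1}: k∈[0..1] ⇒ +0.002176 -0.133415 = -0.131239;  D = -0.107826+0.074815i
d^2_{0,-1}: k∈[0..1] ⇒ -0.024096 +0.492460 = +0.468364;  D = +0.367902-0.289850i
d^2_{1,-1}: k∈[0..1] ⇒ +0.133415 -0.908881 = -0.775465;  D = -0.578898+0.515969i
d^2_{2,-1}: single k=0 term ⇒ -0.402092;  D = -0.283386+0.285255i
Y_2^{m'}(θ=1.3472,φ=4.3272) and Σ D·Y over m':
  (+0.0168-0.0102i)·(-0.2636-0.2558i)  (-0.1078+0.0748i)·(-0.0628+0.1548i)  (+0.3679-0.2898i)·(-0.2689+0.0000i)  (-0.5789+0.5160i)·(+0.0628+0.1548i)  (-0.2834+0.2853i)·(-0.2636+0.2558i)
Y_2^-1(R⁻¹ n̂) = -0.225249-0.149964i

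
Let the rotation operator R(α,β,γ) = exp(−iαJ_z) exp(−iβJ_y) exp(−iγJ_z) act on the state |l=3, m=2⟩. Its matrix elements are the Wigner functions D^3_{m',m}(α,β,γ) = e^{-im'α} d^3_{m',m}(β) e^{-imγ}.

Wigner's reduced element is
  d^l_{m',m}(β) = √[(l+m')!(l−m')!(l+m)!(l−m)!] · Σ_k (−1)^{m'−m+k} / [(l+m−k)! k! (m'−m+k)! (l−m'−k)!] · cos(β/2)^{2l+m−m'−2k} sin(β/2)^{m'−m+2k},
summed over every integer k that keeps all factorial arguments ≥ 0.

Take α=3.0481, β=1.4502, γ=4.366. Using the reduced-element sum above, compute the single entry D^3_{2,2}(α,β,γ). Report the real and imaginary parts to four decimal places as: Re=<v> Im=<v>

D^3_{2,2}(3.0481,1.4502,4.366) = e^{-i·2·3.0481}·d^3_{2,2}(1.4502)·e^{-i·2·4.366}. Compute d first:
With c≡cos(β/2)=0.748433 and s≡sin(β/2)=0.663210, N=[120·1·120·1]^{1/2}=120.000000
k: max(0,(2)−(2))=0 … min(3+(2),3−(2))=1
  k=0: (−1)^0·120.0000/(120)·0.7484^6·0.6632^0 = +0.175759
  k=1: (−1)^1·120.0000/(24)·0.7484^4·0.6632^2 = -0.690056
d^3_{2,2}(1.4502) = +0.175759 -0.690056 = -0.514297
D = (+0.982569+0.185898i)·(-0.514297)·(-0.769475-0.638677i) = +0.327779+0.396311i

Re=0.3278 Im=0.3963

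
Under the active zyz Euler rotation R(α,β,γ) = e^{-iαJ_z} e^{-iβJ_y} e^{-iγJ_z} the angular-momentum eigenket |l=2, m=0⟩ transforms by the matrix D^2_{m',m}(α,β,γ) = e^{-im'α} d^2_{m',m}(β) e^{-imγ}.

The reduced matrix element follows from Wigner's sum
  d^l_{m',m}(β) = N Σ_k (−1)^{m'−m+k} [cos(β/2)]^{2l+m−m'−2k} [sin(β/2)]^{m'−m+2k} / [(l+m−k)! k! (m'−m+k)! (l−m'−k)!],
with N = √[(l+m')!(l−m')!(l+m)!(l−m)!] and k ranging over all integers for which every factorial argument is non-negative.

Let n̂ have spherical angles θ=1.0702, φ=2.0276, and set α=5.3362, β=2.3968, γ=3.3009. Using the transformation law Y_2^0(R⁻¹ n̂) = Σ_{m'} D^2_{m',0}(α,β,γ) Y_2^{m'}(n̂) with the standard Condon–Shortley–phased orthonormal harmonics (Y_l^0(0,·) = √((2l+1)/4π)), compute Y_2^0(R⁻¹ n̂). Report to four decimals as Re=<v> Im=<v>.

Need the full column D^2_{m',0} for m'=−2..2 at α=5.3362, β=2.3968, γ=3.3009.
cos(β/2)=0.363849, sin(β/2)=0.931458
d^2_{-2,0}: single k=2 term ⇒ +0.281348;  D = -0.089350-0.266783i
d^2_{-1,0}: k∈[1..2] ⇒ +0.109901 -0.720255 = -0.610354;  D = -0.356528+0.495399i
d^2_{0,0}: k∈[0..2] ⇒ +0.017526 -0.459439 +0.752754 = +0.310841;  D = +0.310841+0.000000i
d^2_{1,0}: k∈[0..1] ⇒ -0.109901 +0.720255 = +0.610354;  D = +0.356528+0.495399i
d^2_{2,0}: single k=0 term ⇒ +0.281348;  D = -0.089350+0.266783i
Y_2^{m'}(θ=1.0702,φ=2.0276) and Σ D·Y over m':
  (-0.0893-0.2668i)·(-0.1816+0.2354i)  (-0.3565+0.4954i)·(-0.1435-0.2919i)  (+0.3108+0.0000i)·(-0.0974+0.0000i)  (+0.3565+0.4954i)·(+0.1435-0.2919i)  (-0.0893+0.2668i)·(-0.1816-0.2354i)
Y_2^0(R⁻¹ n̂) = +0.519310+0.000000i

Re=0.5193 Im=0.0000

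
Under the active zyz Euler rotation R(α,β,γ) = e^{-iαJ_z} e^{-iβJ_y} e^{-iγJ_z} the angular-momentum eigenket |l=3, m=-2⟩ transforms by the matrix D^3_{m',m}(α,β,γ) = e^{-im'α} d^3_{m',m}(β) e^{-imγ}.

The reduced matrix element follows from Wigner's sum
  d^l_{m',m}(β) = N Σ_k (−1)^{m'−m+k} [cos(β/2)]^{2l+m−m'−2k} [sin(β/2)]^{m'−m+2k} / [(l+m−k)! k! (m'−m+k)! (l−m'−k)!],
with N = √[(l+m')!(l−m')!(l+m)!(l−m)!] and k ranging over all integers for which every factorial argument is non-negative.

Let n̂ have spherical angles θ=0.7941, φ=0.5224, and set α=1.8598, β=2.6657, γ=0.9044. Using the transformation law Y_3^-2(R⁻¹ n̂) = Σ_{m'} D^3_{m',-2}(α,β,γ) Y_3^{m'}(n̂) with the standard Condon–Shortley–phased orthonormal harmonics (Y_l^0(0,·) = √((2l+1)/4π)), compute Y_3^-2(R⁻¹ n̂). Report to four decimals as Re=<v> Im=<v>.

Re=-0.3876 Im=0.0572

Need the full column D^3_{m',-2} for m'=−3..3 at α=1.8598, β=2.6657, γ=0.9044.
cos(β/2)=0.235707, sin(β/2)=0.971824
d^3_{-3,-2}: single k=1 term ⇒ +0.001732;  D = +0.000778+0.001547i
d^3_{-2,-2}: k∈[0..1] ⇒ +0.000171 -0.014576 = -0.014404;  D = -0.010492+0.009869i
d^3_{-1,-2}: k∈[0..1] ⇒ -0.002236 +0.076017 = +0.073781;  D = -0.063770-0.037108i
d^3_{0,-2}: k∈[0..1] ⇒ +0.015967 -0.271430 = -0.255463;  D = +0.060229-0.248261i
d^3_{1,-2}: k∈[0..1] ⇒ -0.076017 +0.646117 = +0.570100;  D = +0.569359-0.029062i
d^3_{2,-2}: k∈[0..1] ⇒ +0.247780 -0.842415 = -0.594634;  D = +0.198305+0.560594i
d^3_{3,-2}: single k=0 term ⇒ -0.500480;  D = +0.404694-0.294454i
Y_3^{m'}(θ=0.7941,φ=0.5224) and Σ D·Y over m':
  (+0.0008+0.0015i)·(+0.0005-0.1514i)  (-0.0105+0.0099i)·(+0.1830-0.3151i)  (-0.0638-0.0371i)·(+0.2909-0.1675i)  (+0.0602-0.2483i)·(-0.1422+0.0000i)  (+0.5694-0.0291i)·(-0.2909-0.1675i)  (+0.1983+0.5606i)·(+0.1830+0.3151i)  (+0.4047-0.2945i)·(-0.0005-0.1514i)
Y_3^-2(R⁻¹ n̂) = -0.387610+0.057213i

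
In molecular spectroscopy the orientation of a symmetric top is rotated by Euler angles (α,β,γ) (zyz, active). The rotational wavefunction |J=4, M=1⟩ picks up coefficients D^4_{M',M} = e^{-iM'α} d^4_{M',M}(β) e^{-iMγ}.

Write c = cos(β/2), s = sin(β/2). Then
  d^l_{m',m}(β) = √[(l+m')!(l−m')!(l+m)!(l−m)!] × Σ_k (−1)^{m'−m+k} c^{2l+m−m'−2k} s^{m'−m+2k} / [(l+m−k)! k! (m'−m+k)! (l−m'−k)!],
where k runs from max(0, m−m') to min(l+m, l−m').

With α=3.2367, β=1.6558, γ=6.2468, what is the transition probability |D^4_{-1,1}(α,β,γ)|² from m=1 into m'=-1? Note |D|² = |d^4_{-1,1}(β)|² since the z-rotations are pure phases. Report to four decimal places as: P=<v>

First d^4_{-1,1}(β=1.6558), then the phase factors e^{-i(-1)α} and e^{-i(1)γ}:
Half-angle: c=0.676424, s=0.736513. N=√(6·120·120·6)=720.000000
Admissible k: 2..5 (factorial args all ≥0)
  k=2: (−1)^0·720.0000/(72)·0.6764^6·0.7365^2 = +0.519606
  k=3: (−1)^1·720.0000/(24)·0.6764^4·0.7365^4 = -1.848067
  k=4: (−1)^2·720.0000/(48)·0.6764^2·0.7365^6 = +1.095494
  k=5: (−1)^3·720.0000/(720)·0.6764^0·0.7365^8 = -0.086585
d^4_{-1,1}(1.6558) = +0.519606 -1.848067 +1.095494 -0.086585 = -0.319552
|D^4_{-1,1}|² = |d^4_{-1,1}(β)|² = (-0.319552)² = 0.102113 (the z-rotation phases have unit modulus)

P=0.1021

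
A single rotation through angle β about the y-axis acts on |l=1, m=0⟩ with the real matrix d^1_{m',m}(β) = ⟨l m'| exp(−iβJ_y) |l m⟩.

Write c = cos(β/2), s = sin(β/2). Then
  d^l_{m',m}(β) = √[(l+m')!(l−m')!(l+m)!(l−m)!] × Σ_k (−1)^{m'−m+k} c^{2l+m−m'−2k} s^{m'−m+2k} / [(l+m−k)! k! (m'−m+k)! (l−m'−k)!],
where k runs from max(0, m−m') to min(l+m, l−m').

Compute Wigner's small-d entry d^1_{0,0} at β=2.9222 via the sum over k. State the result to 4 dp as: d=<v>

d^1_{0,0}(β=2.9222) via Wigner's sum:
c=cos(2.9222/2)=0.109476, s=sin(2.9222/2)=0.993989; N=√[1·1·1·1]=1.000000
k∈{0,1} keeps every argument non-negative
  k=0: (−1)^0·1.0000/(1)·0.1095^2·0.9940^0 = +0.011985
  k=1: (−1)^1·1.0000/(1)·0.1095^0·0.9940^2 = -0.988015
d^1_{0,0}(2.9222) = +0.011985 -0.988015 = -0.976030

d=-0.9760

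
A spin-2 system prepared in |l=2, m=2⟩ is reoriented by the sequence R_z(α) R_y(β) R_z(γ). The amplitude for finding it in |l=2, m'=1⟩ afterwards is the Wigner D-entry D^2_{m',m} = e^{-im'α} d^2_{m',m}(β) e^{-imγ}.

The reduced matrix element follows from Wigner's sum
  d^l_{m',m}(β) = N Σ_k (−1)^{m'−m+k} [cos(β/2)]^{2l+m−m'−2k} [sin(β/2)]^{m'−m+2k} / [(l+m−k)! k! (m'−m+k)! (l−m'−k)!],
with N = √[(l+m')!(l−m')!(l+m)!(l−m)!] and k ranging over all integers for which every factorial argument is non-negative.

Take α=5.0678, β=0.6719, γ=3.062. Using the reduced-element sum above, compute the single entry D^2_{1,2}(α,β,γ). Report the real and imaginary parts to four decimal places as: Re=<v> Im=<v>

Re=0.1082 Im=0.5442

D^2_{1,2}(5.0678,0.6719,3.062) = e^{-i·1·5.0678}·d^2_{1,2}(0.6719)·e^{-i·2·3.062}. Compute d first:
c=cos(0.6719/2)=0.944098, s=sin(0.6719/2)=0.329666; N=√[6·1·24·1]=12.000000
The bounds max(0,m−m')=1 and min(l+m,l−m')=1 give 1 term
  k=1: (−1)^0·12.0000/(6)·0.9441^3·0.3297^1 = +0.554824
d^2_{1,2}(0.6719) = +0.554824
Attach z-rotation phases: D = e^{-i(1)(5.0678)}·(+0.554824)·e^{-i(2)(3.062)} = +0.108173+0.544176i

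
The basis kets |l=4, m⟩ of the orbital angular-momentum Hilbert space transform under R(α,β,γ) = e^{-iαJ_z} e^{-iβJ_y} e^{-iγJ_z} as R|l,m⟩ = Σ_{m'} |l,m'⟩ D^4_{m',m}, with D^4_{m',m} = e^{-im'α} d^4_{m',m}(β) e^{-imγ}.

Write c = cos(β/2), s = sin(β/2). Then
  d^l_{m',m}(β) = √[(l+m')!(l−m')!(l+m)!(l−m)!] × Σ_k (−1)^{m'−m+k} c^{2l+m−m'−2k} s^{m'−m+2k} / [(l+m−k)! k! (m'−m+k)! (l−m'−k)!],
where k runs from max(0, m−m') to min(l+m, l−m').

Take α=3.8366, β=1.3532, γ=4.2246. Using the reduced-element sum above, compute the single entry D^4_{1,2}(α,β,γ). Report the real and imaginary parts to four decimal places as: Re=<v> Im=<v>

Split into d^4_{1,2}(β=1.3532) × two z-phases.
c=cos(1.3532/2)=0.779706, s=sin(1.3532/2)=0.626146; N=√[120·6·720·2]=1018.233765
k: max(0,(2)−(1))=1 … min(4+(2),4−(1))=3
  k=1: (−1)^0·1018.2338/(240)·0.7797^7·0.6261^1 = +0.465402
  k=2: (−1)^1·1018.2338/(48)·0.7797^5·0.6261^3 = -1.500676
  k=3: (−1)^2·1018.2338/(72)·0.7797^3·0.6261^5 = +0.645186
d^4_{1,2}(1.3532) = +0.465402 -1.500676 +0.645186 = -0.390089
Phases: e^{-i·(1)·3.8366}=-0.768049+0.640391i, e^{-i·(2)·4.2246}=-0.560690-0.828026i ⇒ D=-0.374835-0.108017i

Re=-0.3748 Im=-0.1080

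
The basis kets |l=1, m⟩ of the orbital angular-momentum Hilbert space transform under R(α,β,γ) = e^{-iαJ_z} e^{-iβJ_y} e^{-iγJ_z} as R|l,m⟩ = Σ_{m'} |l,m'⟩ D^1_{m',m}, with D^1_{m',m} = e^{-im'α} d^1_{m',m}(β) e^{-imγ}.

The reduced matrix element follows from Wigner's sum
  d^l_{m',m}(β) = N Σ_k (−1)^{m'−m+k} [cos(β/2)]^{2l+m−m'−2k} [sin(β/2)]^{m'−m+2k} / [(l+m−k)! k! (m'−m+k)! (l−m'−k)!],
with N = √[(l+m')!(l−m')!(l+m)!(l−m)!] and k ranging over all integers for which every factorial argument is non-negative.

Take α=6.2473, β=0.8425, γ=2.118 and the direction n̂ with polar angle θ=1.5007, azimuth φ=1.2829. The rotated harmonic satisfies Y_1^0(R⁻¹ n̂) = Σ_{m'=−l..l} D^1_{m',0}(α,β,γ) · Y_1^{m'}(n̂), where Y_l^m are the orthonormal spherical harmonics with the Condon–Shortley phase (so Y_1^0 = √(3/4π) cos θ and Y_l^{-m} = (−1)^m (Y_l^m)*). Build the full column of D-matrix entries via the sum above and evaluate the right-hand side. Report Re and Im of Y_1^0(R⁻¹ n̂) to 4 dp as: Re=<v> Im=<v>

Need the full column D^1_{m',0} for m'=−1..1 at α=6.2473, β=0.8425, γ=2.118.
cos(β/2)=0.912579, sin(β/2)=0.408901
d^1_{-1,0}: single k=1 term ⇒ +0.527720;  D = +0.527381-0.018933i
d^1_{0,0}: k∈[0..1] ⇒ +0.832800 -0.167200 = +0.665599;  D = +0.665599+0.000000i
d^1_{1,0}: single k=0 term ⇒ -0.527720;  D = -0.527381-0.018933i
Y_1^{m'}(θ=1.5007,φ=1.2829) and Σ D·Y over m':
  (+0.5274-0.0189i)·(+0.0979-0.3305i)  (+0.6656+0.0000i)·(+0.0342+0.0000i)  (-0.5274-0.0189i)·(-0.0979-0.3305i)
Y_1^0(R⁻¹ n̂) = +0.113480+0.000000i

Re=0.1135 Im=0.0000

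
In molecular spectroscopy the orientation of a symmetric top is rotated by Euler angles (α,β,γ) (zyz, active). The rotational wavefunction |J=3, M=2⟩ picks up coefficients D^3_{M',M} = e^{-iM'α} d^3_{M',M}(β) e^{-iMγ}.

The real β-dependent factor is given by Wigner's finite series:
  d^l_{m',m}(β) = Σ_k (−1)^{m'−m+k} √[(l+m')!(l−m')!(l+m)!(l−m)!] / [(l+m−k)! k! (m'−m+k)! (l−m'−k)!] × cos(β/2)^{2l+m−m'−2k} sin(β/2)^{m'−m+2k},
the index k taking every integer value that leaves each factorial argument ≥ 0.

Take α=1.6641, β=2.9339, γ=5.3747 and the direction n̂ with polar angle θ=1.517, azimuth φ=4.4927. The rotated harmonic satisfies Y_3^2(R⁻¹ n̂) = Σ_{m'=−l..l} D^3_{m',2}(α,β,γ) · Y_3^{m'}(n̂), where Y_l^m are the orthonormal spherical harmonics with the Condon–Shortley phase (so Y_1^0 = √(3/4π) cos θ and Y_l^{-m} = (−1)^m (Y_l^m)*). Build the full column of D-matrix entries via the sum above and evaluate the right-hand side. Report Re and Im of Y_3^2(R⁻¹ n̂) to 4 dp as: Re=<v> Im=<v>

Need the full column D^3_{m',2} for m'=−3..3 at α=1.6641, β=2.9339, γ=5.3747.
cos(β/2)=0.103660, sin(β/2)=0.994613
d^3_{-3,2}: single k=5 term ⇒ +0.247147;  D = +0.213728+0.124106i
d^3_{-2,2}: k∈[4..5] ⇒ +0.052578 -0.968109 = -0.915531;  D = -0.383971+0.831121i
d^3_{-1,2}: k∈[3..4] ⇒ +0.006931 -0.319066 = -0.312135;  D = +0.294321+0.103939i
d^3_{0,2}: k∈[2..3] ⇒ +0.000626 -0.057597 = -0.056971;  D = +0.013884-0.055253i
d^3_{1,2}: k∈[1..2] ⇒ +0.000038 -0.006931 = -0.006894;  D = -0.006813-0.001050i
d^3_{2,2}: k∈[0..1] ⇒ +0.000001 -0.000571 = -0.000570;  D = -0.000034+0.000569i
d^3_{3,2}: single k=0 term ⇒ -0.000029;  D = +0.000029-0.000001i
Y_3^{m'}(θ=1.517,φ=4.4927) and Σ D·Y over m':
  (+0.2137+0.1241i)·(+0.2544-0.3284i)  (-0.3840+0.8311i)·(-0.0496-0.0233i)  (+0.2943+0.1039i)·(+0.0693-0.3104i)  (+0.0139-0.0553i)·(-0.0599+0.0000i)  (-0.0068-0.0010i)·(-0.0693-0.3104i)  (-0.0000+0.0006i)·(-0.0496+0.0233i)  (+0.0000-0.0000i)·(-0.2544-0.3284i)
Y_3^2(R⁻¹ n̂) = +0.185499-0.149579i

Re=0.1855 Im=-0.1496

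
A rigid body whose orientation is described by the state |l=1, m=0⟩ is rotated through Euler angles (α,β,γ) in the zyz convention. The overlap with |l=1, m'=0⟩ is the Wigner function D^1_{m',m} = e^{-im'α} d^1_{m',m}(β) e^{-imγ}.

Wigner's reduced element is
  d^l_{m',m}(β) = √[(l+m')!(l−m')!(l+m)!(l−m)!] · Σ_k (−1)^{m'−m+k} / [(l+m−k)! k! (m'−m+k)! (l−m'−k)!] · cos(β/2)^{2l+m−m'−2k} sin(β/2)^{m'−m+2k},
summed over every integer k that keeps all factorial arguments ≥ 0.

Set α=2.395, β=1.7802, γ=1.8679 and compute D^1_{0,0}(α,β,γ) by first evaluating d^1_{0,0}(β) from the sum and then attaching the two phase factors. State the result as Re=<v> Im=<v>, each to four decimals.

Split into d^1_{0,0}(β=1.7802) × two z-phases.
With c≡cos(β/2)=0.629334 and s≡sin(β/2)=0.777135, N=[1·1·1·1]^{1/2}=1.000000
Admissible k: 0..1 (factorial args all ≥0)
  k=0: (−1)^0·1.0000/(1)·0.6293^2·0.7771^0 = +0.396062
  k=1: (−1)^1·1.0000/(1)·0.6293^0·0.7771^2 = -0.603938
d^1_{0,0}(1.7802) = +0.396062 -0.603938 = -0.207877
D = (+1.000000+0.000000i)·(-0.207877)·(+1.000000+0.000000i) = -0.207877+0.000000i

Re=-0.2079 Im=0.0000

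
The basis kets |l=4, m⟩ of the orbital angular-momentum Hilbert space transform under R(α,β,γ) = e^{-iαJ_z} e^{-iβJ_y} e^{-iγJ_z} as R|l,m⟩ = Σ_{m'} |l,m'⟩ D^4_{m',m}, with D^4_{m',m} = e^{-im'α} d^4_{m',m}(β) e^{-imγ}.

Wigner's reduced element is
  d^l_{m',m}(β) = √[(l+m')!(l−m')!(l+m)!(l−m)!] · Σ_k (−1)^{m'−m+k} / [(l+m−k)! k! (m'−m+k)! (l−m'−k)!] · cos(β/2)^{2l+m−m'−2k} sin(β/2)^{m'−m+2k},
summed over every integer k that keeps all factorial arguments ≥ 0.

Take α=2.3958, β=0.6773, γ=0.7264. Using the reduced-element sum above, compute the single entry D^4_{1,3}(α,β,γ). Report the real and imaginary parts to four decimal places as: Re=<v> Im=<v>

Re=-0.0670 Im=0.4847

First d^4_{1,3}(β=0.6773), then the phase factors e^{-i(1)α} and e^{-i(3)γ}:
Half-angle: c=0.943204, s=0.332214. N=√(120·6·5040·1)=1904.940944
Admissible k: 2..3 (factorial args all ≥0)
  k=2: (−1)^0·1904.9409/(240)·0.9432^6·0.3322^2 = +0.616794
  k=3: (−1)^1·1904.9409/(144)·0.9432^4·0.3322^4 = -0.127530
d^4_{1,3}(0.6773) = +0.616794 -0.127530 = +0.489264
D = (-0.734550-0.678554i)·(+0.489264)·(-0.571558-0.820561i) = -0.067008+0.484653i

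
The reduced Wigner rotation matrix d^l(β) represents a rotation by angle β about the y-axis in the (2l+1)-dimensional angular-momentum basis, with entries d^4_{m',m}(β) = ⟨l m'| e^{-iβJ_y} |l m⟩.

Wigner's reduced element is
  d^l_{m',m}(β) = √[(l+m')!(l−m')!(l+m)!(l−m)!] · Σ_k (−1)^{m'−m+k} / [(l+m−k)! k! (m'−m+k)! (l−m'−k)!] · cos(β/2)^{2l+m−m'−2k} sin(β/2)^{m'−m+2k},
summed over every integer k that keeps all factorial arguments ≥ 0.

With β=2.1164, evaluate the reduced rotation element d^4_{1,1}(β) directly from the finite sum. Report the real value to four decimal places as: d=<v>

d=-0.2077

d^4_{1,1}(β=2.1164) via Wigner's sum:
c=cos(2.1164/2)=0.490442, s=sin(2.1164/2)=0.871474; N=√[120·6·120·6]=720.000000
k: max(0,(1)−(1))=0 … min(4+(1),4−(1))=3
  k=0: (−1)^0·720.0000/(720)·0.4904^8·0.8715^0 = +0.003347
  k=1: (−1)^1·720.0000/(48)·0.4904^6·0.8715^2 = -0.158534
  k=2: (−1)^2·720.0000/(24)·0.4904^4·0.8715^4 = +1.001125
  k=3: (−1)^3·720.0000/(72)·0.4904^2·0.8715^6 = -1.053662
d^4_{1,1}(2.1164) = +0.003347 -0.158534 +1.001125 -1.053662 = -0.207725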